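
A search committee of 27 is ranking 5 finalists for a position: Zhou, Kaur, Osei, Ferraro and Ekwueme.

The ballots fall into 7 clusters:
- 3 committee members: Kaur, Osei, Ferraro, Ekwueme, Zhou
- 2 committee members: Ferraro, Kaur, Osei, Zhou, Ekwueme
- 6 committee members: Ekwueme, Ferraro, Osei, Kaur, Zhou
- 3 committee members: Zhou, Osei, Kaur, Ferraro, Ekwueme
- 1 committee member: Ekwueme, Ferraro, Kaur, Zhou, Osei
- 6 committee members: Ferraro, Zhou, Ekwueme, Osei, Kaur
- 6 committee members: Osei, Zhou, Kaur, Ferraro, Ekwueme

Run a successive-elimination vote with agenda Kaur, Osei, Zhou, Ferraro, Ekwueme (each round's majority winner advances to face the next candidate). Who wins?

Ferraro

Round 1: Kaur vs Osei — 6–21, Osei advances.
Round 2: Osei vs Zhou — 17–10, Osei advances.
Round 3: Osei vs Ferraro — 12–15, Ferraro advances.
Round 4: Ferraro vs Ekwueme — 20–7, Ferraro advances.
Ferraro survives the agenda.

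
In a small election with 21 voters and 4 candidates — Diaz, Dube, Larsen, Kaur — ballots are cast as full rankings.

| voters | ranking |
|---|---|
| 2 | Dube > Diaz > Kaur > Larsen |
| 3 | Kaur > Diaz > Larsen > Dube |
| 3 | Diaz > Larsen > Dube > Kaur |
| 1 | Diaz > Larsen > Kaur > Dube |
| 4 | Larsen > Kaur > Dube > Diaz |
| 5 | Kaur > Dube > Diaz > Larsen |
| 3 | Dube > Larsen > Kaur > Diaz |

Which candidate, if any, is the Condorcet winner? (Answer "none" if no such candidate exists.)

none

Check each pair by majority over 21 ballots:
Diaz vs Dube: Dube, 14–7.
Diaz–Larsen: Diaz 14–7.
Diaz vs Kaur: Kaur wins 15–6.
Dube vs Larsen: 2+5+3 = 10 for Dube, 11 for Larsen — Larsen by 11–10.
Dube vs Kaur: Kaur, 13–8.
Larsen vs Kaur: Larsen wins 11–10.
Every candidate loses at least once (Diaz loses to Dube; Dube loses to Larsen; Larsen loses to Diaz; Kaur loses to Larsen). The majority relation contains the cycle Diaz → Larsen → Dube → Diaz, so there is no Condorcet winner.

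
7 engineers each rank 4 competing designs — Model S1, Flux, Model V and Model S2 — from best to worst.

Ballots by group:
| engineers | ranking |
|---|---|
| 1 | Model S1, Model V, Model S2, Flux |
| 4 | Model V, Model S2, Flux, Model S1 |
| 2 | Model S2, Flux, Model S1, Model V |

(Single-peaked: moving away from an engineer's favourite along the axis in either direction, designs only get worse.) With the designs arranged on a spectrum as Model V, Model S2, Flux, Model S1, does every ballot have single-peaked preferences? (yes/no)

no

Axis positions: Model V=1, Model S2=2, Flux=3, Model S1=4.
Group 1: ranking walks positions 4-1-2-3; Model V is ranked above Flux even though Flux lies between Model V and the peak Model S1 on the axis — preferences dip and rise again. Not single-peaked.
Group 2 (peak Model V at position 1): ranking walks positions 1-2-3-4, expanding outward from the peak — single-peaked.
Group 3 (peak Model S2 at position 2): ranking walks positions 2-3-4-1, expanding outward from the peak — single-peaked.
Group 1 violates single-peakedness, so the profile is not single-peaked on this axis.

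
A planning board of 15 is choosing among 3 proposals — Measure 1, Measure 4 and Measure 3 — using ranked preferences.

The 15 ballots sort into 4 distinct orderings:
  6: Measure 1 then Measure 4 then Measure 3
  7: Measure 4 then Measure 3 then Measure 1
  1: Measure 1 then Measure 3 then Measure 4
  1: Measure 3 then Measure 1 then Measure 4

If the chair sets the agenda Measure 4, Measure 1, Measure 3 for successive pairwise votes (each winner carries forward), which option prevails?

Measure 3

Round 1: Measure 4 vs Measure 1 — 7–8, Measure 1 advances.
Round 2: Measure 1 vs Measure 3 — 7–8, Measure 3 advances.
The agenda winner is Measure 3.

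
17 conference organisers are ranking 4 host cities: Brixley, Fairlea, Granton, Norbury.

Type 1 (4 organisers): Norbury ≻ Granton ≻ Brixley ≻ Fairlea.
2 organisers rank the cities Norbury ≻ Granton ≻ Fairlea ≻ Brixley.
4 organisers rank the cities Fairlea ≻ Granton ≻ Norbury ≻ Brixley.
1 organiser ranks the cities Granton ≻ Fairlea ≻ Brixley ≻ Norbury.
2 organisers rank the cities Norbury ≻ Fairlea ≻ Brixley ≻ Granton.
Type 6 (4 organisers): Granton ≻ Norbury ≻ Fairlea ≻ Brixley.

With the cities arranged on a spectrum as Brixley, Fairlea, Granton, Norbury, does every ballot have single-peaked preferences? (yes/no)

Axis positions: Brixley=1, Fairlea=2, Granton=3, Norbury=4.
Type 1: ranking walks positions 4-3-1-2; Brixley is ranked above Fairlea even though Fairlea lies between Brixley and the peak Norbury on the axis — preferences dip and rise again. Not single-peaked.
Type 2 (peak Norbury at position 4): ranking walks positions 4-3-2-1, expanding outward from the peak — single-peaked.
Type 3 (peak Fairlea at position 2): ranking walks positions 2-3-4-1, expanding outward from the peak — single-peaked.
Type 4 (peak Granton at position 3): ranking walks positions 3-2-1-4, expanding outward from the peak — single-peaked.
Type 5: ranking walks positions 4-2-1-3; Fairlea is ranked above Granton even though Granton lies between Fairlea and the peak Norbury on the axis — preferences dip and rise again. Not single-peaked.
Type 6 (peak Granton at position 3): ranking walks positions 3-4-2-1, expanding outward from the peak — single-peaked.
Type 1 violates single-peakedness, so the profile is not single-peaked on this axis.

no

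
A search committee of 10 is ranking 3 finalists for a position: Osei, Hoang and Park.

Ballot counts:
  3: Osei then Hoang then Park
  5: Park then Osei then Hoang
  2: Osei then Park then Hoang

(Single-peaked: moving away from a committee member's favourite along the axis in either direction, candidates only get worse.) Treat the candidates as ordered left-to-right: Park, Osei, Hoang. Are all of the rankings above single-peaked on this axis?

yes

Axis positions: Park=1, Osei=2, Hoang=3.
Cluster 1 (peak Osei at position 2): ranking walks positions 2-3-1, expanding outward from the peak — single-peaked.
Cluster 2 (peak Park at position 1): ranking walks positions 1-2-3, expanding outward from the peak — single-peaked.
Cluster 3 (peak Osei at position 2): ranking walks positions 2-1-3, expanding outward from the peak — single-peaked.
Every ranking is single-peaked on this axis.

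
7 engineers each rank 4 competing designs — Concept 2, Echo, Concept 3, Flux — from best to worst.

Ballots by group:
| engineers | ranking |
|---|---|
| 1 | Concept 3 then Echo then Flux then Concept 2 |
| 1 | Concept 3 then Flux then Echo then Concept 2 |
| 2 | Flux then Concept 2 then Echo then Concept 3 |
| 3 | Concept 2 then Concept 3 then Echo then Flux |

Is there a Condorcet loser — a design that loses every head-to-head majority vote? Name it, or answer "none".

Pairwise majorities:
Concept 2 vs Echo: Concept 2 preferred on 2+3 = 5 ballots; Concept 2 wins 5–2.
Concept 2–Concept 3: Concept 2 5–2.
Concept 2 vs Flux: 3 to 4, Flux.
Echo vs Concept 3: Concept 3, 5–2.
Echo vs Flux: 4 to 3, Echo.
Concept 3 vs Flux: Concept 3 wins 5–2.
Every design wins at least one matchup (Concept 2 beats Echo; Echo beats Flux; Concept 3 beats Echo; Flux beats Concept 2), so there is no Condorcet loser.

none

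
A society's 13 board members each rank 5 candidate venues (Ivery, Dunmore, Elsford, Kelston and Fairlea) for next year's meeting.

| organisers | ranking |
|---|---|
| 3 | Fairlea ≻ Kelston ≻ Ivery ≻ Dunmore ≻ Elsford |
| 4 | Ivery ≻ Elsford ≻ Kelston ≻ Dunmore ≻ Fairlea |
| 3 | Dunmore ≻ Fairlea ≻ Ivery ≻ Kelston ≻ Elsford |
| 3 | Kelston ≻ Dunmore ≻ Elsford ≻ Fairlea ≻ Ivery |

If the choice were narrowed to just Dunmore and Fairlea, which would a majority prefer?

Ballots ranking Dunmore above Fairlea: 4 + 3 + 3 = 10.
Ballots ranking Fairlea above Dunmore: 13 − 10 = 3.
Dunmore wins the head-to-head 10–3.

Dunmore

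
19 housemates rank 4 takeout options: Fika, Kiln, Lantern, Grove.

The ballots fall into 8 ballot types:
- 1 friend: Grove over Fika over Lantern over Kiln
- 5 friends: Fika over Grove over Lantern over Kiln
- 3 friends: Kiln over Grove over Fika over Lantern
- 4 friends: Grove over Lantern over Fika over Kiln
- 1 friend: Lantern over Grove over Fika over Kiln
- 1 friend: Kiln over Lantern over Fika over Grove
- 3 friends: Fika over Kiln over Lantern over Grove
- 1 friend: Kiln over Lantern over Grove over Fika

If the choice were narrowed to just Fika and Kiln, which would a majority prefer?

Fika

Ballots ranking Fika above Kiln: 1 + 5 + 4 + 1 + 3 = 14.
Ballots ranking Kiln above Fika: 19 − 14 = 5.
Fika wins the head-to-head 14–5.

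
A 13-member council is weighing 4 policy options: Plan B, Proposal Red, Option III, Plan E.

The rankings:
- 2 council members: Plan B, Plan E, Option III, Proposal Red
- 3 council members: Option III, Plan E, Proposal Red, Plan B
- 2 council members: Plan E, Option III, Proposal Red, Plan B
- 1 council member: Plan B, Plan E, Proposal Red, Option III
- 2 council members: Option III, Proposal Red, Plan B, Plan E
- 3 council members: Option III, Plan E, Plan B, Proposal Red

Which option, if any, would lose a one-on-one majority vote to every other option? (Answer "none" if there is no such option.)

Plan B

Head-to-head results (13 council members):
Plan B vs Proposal Red: Proposal Red wins 7–6.
Plan B vs Option III: 2+1 = 3 for Plan B, 10 for Option III — Option III by 10–3.
Plan B vs Plan E: 5 to 8, Plan E.
Proposal Red–Option III: Option III 12–1.
Proposal Red vs Plan E: 2 to 11, Plan E.
Option III vs Plan E: Option III wins 8–5.
Plan B loses to every other option — it is the Condorcet loser.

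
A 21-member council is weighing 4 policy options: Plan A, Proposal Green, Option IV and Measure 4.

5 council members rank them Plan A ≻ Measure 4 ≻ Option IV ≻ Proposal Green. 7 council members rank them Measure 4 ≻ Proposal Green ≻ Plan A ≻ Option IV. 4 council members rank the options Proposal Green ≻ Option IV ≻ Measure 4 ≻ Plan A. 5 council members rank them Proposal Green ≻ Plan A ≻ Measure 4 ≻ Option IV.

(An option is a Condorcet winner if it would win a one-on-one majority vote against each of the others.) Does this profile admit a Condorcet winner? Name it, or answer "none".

Head-to-head results (21 council members):
Plan A vs Proposal Green: Proposal Green wins 16–5.
Plan A vs Option IV: Plan A wins 17–4.
Plan A vs Measure 4: Measure 4, 11–10.
Proposal Green–Option IV: Proposal Green 16–5.
Proposal Green–Measure 4: Measure 4 12–9.
Option IV vs Measure 4: Measure 4, 17–4.
Measure 4 defeats every rival head-to-head and is the Condorcet winner.

Measure 4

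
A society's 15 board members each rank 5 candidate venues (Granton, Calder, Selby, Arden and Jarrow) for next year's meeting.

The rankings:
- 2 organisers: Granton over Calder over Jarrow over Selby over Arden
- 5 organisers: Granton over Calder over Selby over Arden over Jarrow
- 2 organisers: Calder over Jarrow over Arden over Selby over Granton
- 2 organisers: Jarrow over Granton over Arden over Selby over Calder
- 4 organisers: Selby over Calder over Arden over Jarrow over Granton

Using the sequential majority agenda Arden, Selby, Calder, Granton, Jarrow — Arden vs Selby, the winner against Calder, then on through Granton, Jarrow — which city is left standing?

Jarrow

Round 1: Arden vs Selby — 4–11, Selby advances.
Round 2: Selby vs Calder — 6–9, Calder advances.
Round 3: Calder vs Granton — 6–9, Granton advances.
Round 4: Granton vs Jarrow — 7–8, Jarrow advances.
The agenda winner is Jarrow.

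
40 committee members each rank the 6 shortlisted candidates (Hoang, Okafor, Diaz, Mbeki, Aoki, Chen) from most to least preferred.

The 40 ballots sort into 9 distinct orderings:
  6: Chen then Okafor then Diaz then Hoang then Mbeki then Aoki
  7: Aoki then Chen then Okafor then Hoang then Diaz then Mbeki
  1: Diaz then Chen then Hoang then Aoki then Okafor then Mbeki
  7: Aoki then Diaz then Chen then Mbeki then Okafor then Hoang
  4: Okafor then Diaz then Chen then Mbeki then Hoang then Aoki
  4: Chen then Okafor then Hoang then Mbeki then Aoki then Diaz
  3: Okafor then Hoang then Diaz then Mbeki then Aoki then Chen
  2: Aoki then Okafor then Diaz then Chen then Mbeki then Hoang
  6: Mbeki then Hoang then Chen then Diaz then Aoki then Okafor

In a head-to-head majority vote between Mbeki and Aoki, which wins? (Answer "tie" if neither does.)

Ballots ranking Mbeki above Aoki: 6 + 4 + 4 + 3 + 6 = 23.
Ballots ranking Aoki above Mbeki: 40 − 23 = 17.
Mbeki wins the head-to-head 23–17.

Mbeki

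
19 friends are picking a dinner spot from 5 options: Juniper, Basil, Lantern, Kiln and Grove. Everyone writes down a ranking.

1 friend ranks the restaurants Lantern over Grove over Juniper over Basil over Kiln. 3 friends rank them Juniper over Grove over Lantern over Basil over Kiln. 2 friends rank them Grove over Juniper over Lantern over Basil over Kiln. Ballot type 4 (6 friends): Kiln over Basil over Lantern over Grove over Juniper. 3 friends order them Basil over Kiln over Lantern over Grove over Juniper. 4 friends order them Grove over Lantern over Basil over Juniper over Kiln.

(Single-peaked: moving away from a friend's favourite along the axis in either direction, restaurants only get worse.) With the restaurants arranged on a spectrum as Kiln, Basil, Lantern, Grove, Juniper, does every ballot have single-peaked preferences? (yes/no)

yes

Axis positions: Kiln=1, Basil=2, Lantern=3, Grove=4, Juniper=5.
Ballot type 1 (peak Lantern at position 3): ranking walks positions 3-4-5-2-1, expanding outward from the peak — single-peaked.
Ballot type 2 (peak Juniper at position 5): ranking walks positions 5-4-3-2-1, expanding outward from the peak — single-peaked.
Ballot type 3 (peak Grove at position 4): ranking walks positions 4-5-3-2-1, expanding outward from the peak — single-peaked.
Ballot type 4 (peak Kiln at position 1): ranking walks positions 1-2-3-4-5, expanding outward from the peak — single-peaked.
Ballot type 5 (peak Basil at position 2): ranking walks positions 2-1-3-4-5, expanding outward from the peak — single-peaked.
Ballot type 6 (peak Grove at position 4): ranking walks positions 4-3-2-5-1, expanding outward from the peak — single-peaked.
Every ranking is single-peaked on this axis.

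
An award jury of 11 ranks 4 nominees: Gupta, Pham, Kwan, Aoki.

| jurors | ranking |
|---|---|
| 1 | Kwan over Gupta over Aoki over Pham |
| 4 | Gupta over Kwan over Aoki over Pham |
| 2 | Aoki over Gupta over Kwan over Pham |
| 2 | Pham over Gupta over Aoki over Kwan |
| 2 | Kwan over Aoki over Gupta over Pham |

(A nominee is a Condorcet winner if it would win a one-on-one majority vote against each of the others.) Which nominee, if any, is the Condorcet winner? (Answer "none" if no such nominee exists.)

Gupta

Head-to-head results (11 jurors):
Gupta vs Pham: Gupta is ranked higher on 1+4+2+2 = 9 ballots, Pham on 2. Gupta wins 9–2.
Gupta vs Kwan: 4+2+2 = 8 for Gupta, 3 for Kwan — Gupta by 8–3.
Gupta vs Aoki: Gupta is ranked higher on 1+4+2 = 7 ballots, Aoki on 4. Gupta wins 7–4.
Pham vs Kwan: Pham is ranked higher on 2 ballots, Kwan on 9. Kwan wins 9–2.
Pham vs Aoki: 2 to 9, Aoki.
Kwan vs Aoki: 7 to 4, Kwan.
Gupta defeats every rival head-to-head and is the Condorcet winner.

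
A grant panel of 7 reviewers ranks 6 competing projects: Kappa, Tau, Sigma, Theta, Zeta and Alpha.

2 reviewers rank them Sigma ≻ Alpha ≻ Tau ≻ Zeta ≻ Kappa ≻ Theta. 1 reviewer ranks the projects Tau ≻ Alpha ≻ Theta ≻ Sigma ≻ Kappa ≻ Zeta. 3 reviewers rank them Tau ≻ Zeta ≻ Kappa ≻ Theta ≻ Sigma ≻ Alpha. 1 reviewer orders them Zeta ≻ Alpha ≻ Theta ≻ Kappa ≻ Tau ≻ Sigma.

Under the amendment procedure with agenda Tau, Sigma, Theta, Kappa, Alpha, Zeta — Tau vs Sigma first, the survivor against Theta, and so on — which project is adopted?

Tau

Round 1: Tau vs Sigma — 5–2, Tau advances.
Round 2: Tau vs Theta — 6–1, Tau advances.
Round 3: Tau vs Kappa — 6–1, Tau advances.
Round 4: Tau vs Alpha — 4–3, Tau advances.
Round 5: Tau vs Zeta — 6–1, Tau advances.
The agenda winner is Tau.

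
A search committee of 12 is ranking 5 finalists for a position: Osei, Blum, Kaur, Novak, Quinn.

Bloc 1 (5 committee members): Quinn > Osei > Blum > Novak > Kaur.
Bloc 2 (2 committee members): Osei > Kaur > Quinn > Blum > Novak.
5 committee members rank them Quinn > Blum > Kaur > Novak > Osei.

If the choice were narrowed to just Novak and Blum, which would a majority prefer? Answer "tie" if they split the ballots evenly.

No ballot ranks Novak above Blum: 0.
Ballots ranking Blum above Novak: 12 − 0 = 12.
Blum wins the head-to-head 12–0.

Blum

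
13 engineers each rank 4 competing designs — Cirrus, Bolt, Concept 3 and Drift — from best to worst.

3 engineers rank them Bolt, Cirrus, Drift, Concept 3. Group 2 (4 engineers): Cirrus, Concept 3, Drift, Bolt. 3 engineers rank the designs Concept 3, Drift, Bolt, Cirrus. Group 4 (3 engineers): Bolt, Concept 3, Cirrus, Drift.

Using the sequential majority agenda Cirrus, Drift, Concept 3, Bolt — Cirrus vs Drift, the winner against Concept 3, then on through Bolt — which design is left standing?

Bolt

Round 1: Cirrus vs Drift — 10–3, Cirrus advances.
Round 2: Cirrus vs Concept 3 — 7–6, Cirrus advances.
Round 3: Cirrus vs Bolt — 4–9, Bolt advances.
The agenda winner is Bolt.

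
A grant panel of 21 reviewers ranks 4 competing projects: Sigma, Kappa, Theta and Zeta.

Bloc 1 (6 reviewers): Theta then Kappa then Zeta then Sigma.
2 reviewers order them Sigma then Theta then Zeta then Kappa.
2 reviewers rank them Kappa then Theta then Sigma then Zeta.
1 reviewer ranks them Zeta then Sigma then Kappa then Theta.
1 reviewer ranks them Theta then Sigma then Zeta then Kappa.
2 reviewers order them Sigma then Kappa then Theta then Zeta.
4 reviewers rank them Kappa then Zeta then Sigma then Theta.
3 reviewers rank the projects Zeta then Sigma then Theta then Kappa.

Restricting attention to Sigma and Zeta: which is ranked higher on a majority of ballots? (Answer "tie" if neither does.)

Ballots ranking Sigma above Zeta: 2 + 2 + 1 + 2 = 7.
Ballots ranking Zeta above Sigma: 21 − 7 = 14.
Zeta wins the head-to-head 14–7.

Zeta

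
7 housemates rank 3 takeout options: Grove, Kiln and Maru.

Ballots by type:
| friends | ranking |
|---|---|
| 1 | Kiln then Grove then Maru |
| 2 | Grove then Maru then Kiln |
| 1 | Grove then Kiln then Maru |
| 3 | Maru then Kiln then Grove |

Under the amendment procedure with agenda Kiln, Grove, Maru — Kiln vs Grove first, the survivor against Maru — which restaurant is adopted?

Maru

Round 1: Kiln vs Grove — 4–3, Kiln advances.
Round 2: Kiln vs Maru — 2–5, Maru advances.
Maru survives the agenda.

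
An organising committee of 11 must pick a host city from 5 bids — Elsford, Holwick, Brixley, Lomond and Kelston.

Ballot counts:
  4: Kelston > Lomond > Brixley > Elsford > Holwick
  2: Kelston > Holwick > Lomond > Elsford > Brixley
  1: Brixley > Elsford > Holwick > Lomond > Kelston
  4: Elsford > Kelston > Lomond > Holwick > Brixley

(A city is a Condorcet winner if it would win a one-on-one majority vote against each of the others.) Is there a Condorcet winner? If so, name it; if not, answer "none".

Kelston

Check each pair by majority over 11 ballots:
Elsford vs Holwick: Elsford is ranked higher on 4+1+4 = 9 ballots, Holwick on 2. Elsford wins 9–2.
Elsford vs Brixley: 6 to 5, Elsford.
Elsford vs Lomond: Elsford preferred on 1+4 = 5 ballots; Lomond wins 6–5.
Elsford vs Kelston: Elsford is ranked higher on 1+4 = 5 ballots, Kelston on 6. Kelston wins 6–5.
Holwick vs Brixley: Holwick preferred on 2+4 = 6 ballots; Holwick wins 6–5.
Holwick vs Lomond: Holwick preferred on 2+1 = 3 ballots; Lomond wins 8–3.
Holwick vs Kelston: Holwick preferred on 1 ballot; Kelston wins 10–1.
Brixley vs Lomond: 1 for Brixley, 10 for Lomond — Lomond by 10–1.
Brixley vs Kelston: Brixley preferred on 1 ballot; Kelston wins 10–1.
Lomond vs Kelston: 1 for Lomond, 10 for Kelston — Kelston by 10–1.
Kelston beats each of Elsford, Holwick, Brixley, Lomond — Kelston is the Condorcet winner.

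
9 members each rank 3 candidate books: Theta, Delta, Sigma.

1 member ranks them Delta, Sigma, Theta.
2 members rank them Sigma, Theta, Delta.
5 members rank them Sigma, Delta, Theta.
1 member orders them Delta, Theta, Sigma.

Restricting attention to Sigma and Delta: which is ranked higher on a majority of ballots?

Ballots ranking Sigma above Delta: 2 + 5 = 7.
Ballots ranking Delta above Sigma: 9 − 7 = 2.
Sigma wins the head-to-head 7–2.

Sigma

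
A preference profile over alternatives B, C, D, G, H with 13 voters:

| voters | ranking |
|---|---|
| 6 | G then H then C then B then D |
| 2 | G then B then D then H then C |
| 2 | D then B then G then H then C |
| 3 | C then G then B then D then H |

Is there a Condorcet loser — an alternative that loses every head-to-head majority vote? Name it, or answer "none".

Pairwise majorities:
B vs C: C, 9–4.
B vs D: B wins 11–2.
B–G: G 11–2.
B vs H: 2+2+3 = 7 for B, 6 for H — B by 7–6.
C vs D: C preferred on 6+3 = 9 ballots; C wins 9–4.
C–G: G 10–3.
C vs H: C is ranked higher on 3 ballots, H on 10. H wins 10–3.
D vs G: D preferred on 2 ballots; G wins 11–2.
D vs H: D, 7–6.
G vs H: G, 13–0.
No alternative is winless: B beats D; C beats B; D beats H; G beats B; H beats C. There is no Condorcet loser.

none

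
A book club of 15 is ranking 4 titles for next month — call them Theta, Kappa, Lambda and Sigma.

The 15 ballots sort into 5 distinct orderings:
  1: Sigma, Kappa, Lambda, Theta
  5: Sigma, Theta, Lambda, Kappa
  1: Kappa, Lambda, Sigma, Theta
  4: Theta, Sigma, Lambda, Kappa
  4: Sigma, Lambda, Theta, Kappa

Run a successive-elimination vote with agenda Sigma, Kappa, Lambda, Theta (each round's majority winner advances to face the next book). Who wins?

Sigma

Round 1: Sigma vs Kappa — 14–1, Sigma advances.
Round 2: Sigma vs Lambda — 14–1, Sigma advances.
Round 3: Sigma vs Theta — 11–4, Sigma advances.
The agenda winner is Sigma.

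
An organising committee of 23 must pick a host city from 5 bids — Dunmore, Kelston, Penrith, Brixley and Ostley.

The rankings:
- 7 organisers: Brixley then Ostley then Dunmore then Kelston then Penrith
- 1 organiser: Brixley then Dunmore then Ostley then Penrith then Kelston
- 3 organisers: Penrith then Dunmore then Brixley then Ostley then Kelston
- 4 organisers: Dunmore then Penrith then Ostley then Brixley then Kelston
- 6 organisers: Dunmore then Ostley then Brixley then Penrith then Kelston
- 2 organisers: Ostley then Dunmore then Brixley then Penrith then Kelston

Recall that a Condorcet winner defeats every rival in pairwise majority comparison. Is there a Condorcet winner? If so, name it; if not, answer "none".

Dunmore

Pairwise majorities:
Dunmore vs Kelston: Dunmore is ranked higher on 7+1+3+4+6+2 = 23 ballots, Kelston on 0. Dunmore wins 23–0.
Dunmore vs Penrith: Dunmore preferred on 7+1+4+6+2 = 20 ballots; Dunmore wins 20–3.
Dunmore vs Brixley: Dunmore is ranked higher on 3+4+6+2 = 15 ballots, Brixley on 8. Dunmore wins 15–8.
Dunmore vs Ostley: 1+3+4+6 = 14 for Dunmore, 9 for Ostley — Dunmore by 14–9.
Kelston vs Penrith: Kelston is ranked higher on 7 ballots, Penrith on 16. Penrith wins 16–7.
Kelston vs Brixley: 0 for Kelston, 23 for Brixley — Brixley by 23–0.
Kelston vs Ostley: 0 to 23, Ostley.
Penrith vs Brixley: Penrith is ranked higher on 3+4 = 7 ballots, Brixley on 16. Brixley wins 16–7.
Penrith vs Ostley: 7 to 16, Ostley.
Brixley vs Ostley: Brixley preferred on 7+1+3 = 11 ballots; Ostley wins 12–11.
Dunmore wins every pairwise contest, so Dunmore is the Condorcet winner.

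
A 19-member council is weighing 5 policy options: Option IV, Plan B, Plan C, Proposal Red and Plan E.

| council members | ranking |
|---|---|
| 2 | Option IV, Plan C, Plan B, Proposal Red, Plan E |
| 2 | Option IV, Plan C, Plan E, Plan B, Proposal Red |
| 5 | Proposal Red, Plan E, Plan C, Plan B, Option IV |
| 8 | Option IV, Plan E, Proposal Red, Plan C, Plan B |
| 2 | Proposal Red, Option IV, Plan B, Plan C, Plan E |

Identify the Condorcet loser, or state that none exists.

Plan B

Pairwise majorities:
Option IV–Plan B: Option IV 14–5.
Option IV vs Plan C: Option IV preferred on 2+2+8+2 = 14 ballots; Option IV wins 14–5.
Option IV vs Proposal Red: 2+2+8 = 12 for Option IV, 7 for Proposal Red — Option IV by 12–7.
Option IV vs Plan E: 2+2+8+2 = 14 for Option IV, 5 for Plan E — Option IV by 14–5.
Plan B vs Plan C: Plan B is ranked higher on 2 ballots, Plan C on 17. Plan C wins 17–2.
Plan B vs Proposal Red: Proposal Red wins 15–4.
Plan B–Plan E: Plan E 15–4.
Plan C vs Proposal Red: 4 to 15, Proposal Red.
Plan C vs Plan E: 2+2+2 = 6 for Plan C, 13 for Plan E — Plan E by 13–6.
Proposal Red–Plan E: Plan E 10–9.
Only Plan B has no wins; Plan B is the Condorcet loser.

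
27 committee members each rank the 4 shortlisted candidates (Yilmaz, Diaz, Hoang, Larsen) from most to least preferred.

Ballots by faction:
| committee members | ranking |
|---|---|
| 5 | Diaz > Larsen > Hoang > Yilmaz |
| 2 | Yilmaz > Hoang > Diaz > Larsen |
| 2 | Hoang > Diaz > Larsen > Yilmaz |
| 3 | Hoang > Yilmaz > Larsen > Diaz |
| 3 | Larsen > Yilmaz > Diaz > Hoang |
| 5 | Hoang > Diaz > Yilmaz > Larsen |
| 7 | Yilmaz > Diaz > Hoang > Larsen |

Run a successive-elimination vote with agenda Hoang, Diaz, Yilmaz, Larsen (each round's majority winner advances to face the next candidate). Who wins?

Round 1: Hoang vs Diaz — 12–15, Diaz advances.
Round 2: Diaz vs Yilmaz — 12–15, Yilmaz advances.
Round 3: Yilmaz vs Larsen — 17–10, Yilmaz advances.
The agenda winner is Yilmaz.

Yilmaz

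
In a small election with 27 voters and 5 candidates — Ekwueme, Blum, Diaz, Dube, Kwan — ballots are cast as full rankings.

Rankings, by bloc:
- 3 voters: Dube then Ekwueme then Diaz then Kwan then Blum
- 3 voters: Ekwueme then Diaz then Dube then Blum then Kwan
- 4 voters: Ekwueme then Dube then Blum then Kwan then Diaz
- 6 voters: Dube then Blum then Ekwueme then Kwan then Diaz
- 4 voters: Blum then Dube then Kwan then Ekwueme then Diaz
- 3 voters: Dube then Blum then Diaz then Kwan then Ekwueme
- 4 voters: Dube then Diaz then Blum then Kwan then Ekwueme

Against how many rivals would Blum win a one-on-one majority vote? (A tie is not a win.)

Blum against each rival (27 voters):
Blum vs Ekwueme: 6+4+3+4 = 17 for Blum, 10 for Ekwueme — Blum by 17–10.
Blum vs Diaz: 17 to 10, Blum.
Blum vs Dube: Dube wins 23–4.
Blum vs Kwan: Blum, 24–3.
Blum beats Ekwueme, Diaz, Kwan; loses to Dube — 3 pairwise wins.

3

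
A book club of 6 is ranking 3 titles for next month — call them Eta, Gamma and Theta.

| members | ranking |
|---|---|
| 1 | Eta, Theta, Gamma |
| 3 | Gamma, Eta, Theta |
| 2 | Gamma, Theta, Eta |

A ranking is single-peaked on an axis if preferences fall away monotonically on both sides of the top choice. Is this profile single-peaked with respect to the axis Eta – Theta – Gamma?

no

Axis positions: Eta=1, Theta=2, Gamma=3.
Bloc 1 (peak Eta at position 1): ranking walks positions 1-2-3, expanding outward from the peak — single-peaked.
Bloc 2: ranking walks positions 3-1-2; Eta is ranked above Theta even though Theta lies between Eta and the peak Gamma on the axis — preferences dip and rise again. Not single-peaked.
Bloc 3 (peak Gamma at position 3): ranking walks positions 3-2-1, expanding outward from the peak — single-peaked.
Bloc 2 violates single-peakedness, so the profile is not single-peaked on this axis.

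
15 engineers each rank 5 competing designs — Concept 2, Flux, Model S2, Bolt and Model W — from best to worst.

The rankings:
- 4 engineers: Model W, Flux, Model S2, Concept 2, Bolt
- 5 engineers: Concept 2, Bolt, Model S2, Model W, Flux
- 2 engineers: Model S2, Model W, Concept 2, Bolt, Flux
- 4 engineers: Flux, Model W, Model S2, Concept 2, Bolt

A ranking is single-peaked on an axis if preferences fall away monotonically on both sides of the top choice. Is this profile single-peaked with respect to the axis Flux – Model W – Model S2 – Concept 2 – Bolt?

yes

Axis positions: Flux=1, Model W=2, Model S2=3, Concept 2=4, Bolt=5.
Bloc 1 (peak Model W at position 2): ranking walks positions 2-1-3-4-5, expanding outward from the peak — single-peaked.
Bloc 2 (peak Concept 2 at position 4): ranking walks positions 4-5-3-2-1, expanding outward from the peak — single-peaked.
Bloc 3 (peak Model S2 at position 3): ranking walks positions 3-2-4-5-1, expanding outward from the peak — single-peaked.
Bloc 4 (peak Flux at position 1): ranking walks positions 1-2-3-4-5, expanding outward from the peak — single-peaked.
Every ranking is single-peaked on this axis.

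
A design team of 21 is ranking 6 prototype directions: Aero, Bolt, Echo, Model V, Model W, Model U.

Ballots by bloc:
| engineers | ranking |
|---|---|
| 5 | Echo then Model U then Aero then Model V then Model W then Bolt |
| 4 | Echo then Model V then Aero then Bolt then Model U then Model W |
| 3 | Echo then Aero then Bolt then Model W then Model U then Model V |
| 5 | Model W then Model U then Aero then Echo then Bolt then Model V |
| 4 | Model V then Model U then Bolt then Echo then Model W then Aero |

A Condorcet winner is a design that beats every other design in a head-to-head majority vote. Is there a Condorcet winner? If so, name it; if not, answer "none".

Echo

Pairwise majorities:
Aero vs Bolt: 5+4+3+5 = 17 for Aero, 4 for Bolt — Aero by 17–4.
Aero vs Echo: 5 for Aero, 16 for Echo — Echo by 16–5.
Aero vs Model V: Aero wins 13–8.
Aero vs Model W: Aero is ranked higher on 5+4+3 = 12 ballots, Model W on 9. Aero wins 12–9.
Aero vs Model U: Model U wins 14–7.
Bolt vs Echo: Bolt preferred on 4 ballots; Echo wins 17–4.
Bolt vs Model V: Model V wins 13–8.
Bolt vs Model W: Bolt wins 11–10.
Bolt–Model U: Model U 14–7.
Echo vs Model V: 17 to 4, Echo.
Echo vs Model W: Echo wins 16–5.
Echo–Model U: Echo 12–9.
Model V vs Model W: Model V, 13–8.
Model V vs Model U: 8 to 13, Model U.
Model W vs Model U: Model U, 13–8.
Echo beats each of Aero, Bolt, Model V, Model W, Model U — Echo is the Condorcet winner.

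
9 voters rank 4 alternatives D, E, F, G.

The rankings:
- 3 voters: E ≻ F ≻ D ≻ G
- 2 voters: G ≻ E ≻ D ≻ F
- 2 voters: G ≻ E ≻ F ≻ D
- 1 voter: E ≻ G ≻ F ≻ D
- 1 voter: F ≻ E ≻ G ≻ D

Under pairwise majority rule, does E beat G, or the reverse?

E

Ballots ranking E above G: 3 + 1 + 1 = 5.
Ballots ranking G above E: 9 − 5 = 4.
E wins the head-to-head 5–4.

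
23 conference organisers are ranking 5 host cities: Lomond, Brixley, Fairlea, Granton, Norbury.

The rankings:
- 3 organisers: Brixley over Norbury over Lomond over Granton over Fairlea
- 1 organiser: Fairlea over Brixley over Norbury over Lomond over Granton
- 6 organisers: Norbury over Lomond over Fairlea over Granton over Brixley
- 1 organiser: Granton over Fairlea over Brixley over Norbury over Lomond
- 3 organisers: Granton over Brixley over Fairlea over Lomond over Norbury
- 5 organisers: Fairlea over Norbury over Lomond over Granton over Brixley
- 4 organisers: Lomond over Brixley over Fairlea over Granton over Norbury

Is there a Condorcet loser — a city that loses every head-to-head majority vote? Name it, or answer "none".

none

Pairwise majorities:
Lomond–Brixley: Lomond 15–8.
Lomond vs Fairlea: Lomond preferred on 3+6+4 = 13 ballots; Lomond wins 13–10.
Lomond vs Granton: 3+1+6+5+4 = 19 for Lomond, 4 for Granton — Lomond by 19–4.
Lomond vs Norbury: Norbury wins 16–7.
Brixley vs Fairlea: Fairlea wins 13–10.
Brixley vs Granton: 3+1+4 = 8 for Brixley, 15 for Granton — Granton by 15–8.
Brixley vs Norbury: Brixley, 12–11.
Fairlea vs Granton: Fairlea, 16–7.
Fairlea vs Norbury: Fairlea is ranked higher on 1+1+3+5+4 = 14 ballots, Norbury on 9. Fairlea wins 14–9.
Granton–Norbury: Norbury 15–8.
Every city wins at least one matchup (Lomond beats Brixley; Brixley beats Norbury; Fairlea beats Brixley; Granton beats Brixley; Norbury beats Lomond), so there is no Condorcet loser.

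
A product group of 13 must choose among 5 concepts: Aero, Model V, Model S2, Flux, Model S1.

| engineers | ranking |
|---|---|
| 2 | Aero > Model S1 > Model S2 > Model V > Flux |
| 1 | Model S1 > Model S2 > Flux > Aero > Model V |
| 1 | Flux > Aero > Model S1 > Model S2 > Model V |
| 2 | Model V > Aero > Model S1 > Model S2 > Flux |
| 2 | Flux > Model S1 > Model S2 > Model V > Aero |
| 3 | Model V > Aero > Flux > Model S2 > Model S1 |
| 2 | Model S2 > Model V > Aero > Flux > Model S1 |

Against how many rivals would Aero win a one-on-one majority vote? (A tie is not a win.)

Aero against each rival (13 engineers):
Aero–Model V: Model V 9–4.
Aero vs Model S2: 2+1+2+3 = 8 for Aero, 5 for Model S2 — Aero by 8–5.
Aero vs Flux: Aero is ranked higher on 2+2+3+2 = 9 ballots, Flux on 4. Aero wins 9–4.
Aero vs Model S1: Aero is ranked higher on 2+1+2+3+2 = 10 ballots, Model S1 on 3. Aero wins 10–3.
Aero beats Model S2, Flux, Model S1; loses to Model V — 3 pairwise wins.

3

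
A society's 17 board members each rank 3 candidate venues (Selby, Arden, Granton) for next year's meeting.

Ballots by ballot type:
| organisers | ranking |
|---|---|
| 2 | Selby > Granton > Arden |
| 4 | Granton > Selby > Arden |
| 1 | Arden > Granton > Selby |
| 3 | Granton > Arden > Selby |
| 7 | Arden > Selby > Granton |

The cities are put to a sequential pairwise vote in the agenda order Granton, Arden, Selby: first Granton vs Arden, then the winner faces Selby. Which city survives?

Round 1: Granton vs Arden — 9–8, Granton advances.
Round 2: Granton vs Selby — 8–9, Selby advances.
The agenda winner is Selby.

Selby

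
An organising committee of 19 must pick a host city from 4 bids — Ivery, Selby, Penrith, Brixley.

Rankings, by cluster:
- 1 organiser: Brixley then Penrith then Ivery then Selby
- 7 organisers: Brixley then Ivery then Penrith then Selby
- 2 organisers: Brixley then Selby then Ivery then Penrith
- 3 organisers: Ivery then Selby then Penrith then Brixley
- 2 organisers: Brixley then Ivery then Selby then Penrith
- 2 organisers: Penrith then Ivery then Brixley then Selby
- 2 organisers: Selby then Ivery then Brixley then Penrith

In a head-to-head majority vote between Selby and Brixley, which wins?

Brixley

Ballots ranking Selby above Brixley: 3 + 2 = 5.
Ballots ranking Brixley above Selby: 19 − 5 = 14.
Brixley wins the head-to-head 14–5.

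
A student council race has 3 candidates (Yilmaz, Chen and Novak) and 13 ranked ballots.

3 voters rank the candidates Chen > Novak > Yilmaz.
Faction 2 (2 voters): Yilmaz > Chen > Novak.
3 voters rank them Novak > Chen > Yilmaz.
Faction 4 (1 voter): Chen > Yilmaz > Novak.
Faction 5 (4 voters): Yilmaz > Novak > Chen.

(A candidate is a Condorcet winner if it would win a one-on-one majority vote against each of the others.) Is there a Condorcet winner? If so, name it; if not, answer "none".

none

Head-to-head results (13 voters):
Yilmaz vs Chen: Chen wins 7–6.
Yilmaz vs Novak: Yilmaz is ranked higher on 2+1+4 = 7 ballots, Novak on 6. Yilmaz wins 7–6.
Chen vs Novak: Novak, 7–6.
No candidate is unbeaten: Yilmaz loses to Chen; Chen loses to Novak; Novak loses to Yilmaz. In particular Yilmaz beats Novak beats Chen beats Yilmaz is a majority cycle — no Condorcet winner exists.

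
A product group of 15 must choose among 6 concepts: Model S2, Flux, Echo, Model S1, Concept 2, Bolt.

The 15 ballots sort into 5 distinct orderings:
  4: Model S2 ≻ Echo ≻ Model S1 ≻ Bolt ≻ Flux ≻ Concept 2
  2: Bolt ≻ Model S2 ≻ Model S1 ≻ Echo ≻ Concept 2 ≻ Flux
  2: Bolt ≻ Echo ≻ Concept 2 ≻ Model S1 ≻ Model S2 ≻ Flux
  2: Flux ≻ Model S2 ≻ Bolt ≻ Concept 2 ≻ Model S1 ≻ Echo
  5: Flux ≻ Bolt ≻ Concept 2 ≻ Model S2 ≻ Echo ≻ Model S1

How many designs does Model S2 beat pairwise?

Model S2 against each rival (15 engineers):
Model S2 vs Flux: Model S2 wins 8–7.
Model S2 vs Echo: 13 to 2, Model S2.
Model S2 vs Model S1: Model S2, 13–2.
Model S2 vs Concept 2: Model S2 preferred on 4+2+2 = 8 ballots; Model S2 wins 8–7.
Model S2–Bolt: Bolt 9–6.
Model S2 beats Flux, Echo, Model S1, Concept 2; loses to Bolt — 4 pairwise wins.

4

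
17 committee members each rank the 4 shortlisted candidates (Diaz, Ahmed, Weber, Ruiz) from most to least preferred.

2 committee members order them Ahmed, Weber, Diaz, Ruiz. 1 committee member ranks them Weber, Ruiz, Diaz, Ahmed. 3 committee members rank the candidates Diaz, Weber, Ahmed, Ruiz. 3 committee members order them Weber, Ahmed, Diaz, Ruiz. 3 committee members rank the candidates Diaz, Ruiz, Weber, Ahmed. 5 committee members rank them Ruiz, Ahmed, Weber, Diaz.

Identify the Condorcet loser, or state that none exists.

none

Head-to-head results (17 committee members):
Diaz vs Ahmed: Ahmed, 10–7.
Diaz vs Weber: Weber, 11–6.
Diaz–Ruiz: Diaz 11–6.
Ahmed–Weber: Weber 10–7.
Ahmed–Ruiz: Ruiz 9–8.
Weber vs Ruiz: Weber is ranked higher on 2+1+3+3 = 9 ballots, Ruiz on 8. Weber wins 9–8.
Every candidate wins at least one matchup (Diaz beats Ruiz; Ahmed beats Diaz; Weber beats Diaz; Ruiz beats Ahmed), so there is no Condorcet loser.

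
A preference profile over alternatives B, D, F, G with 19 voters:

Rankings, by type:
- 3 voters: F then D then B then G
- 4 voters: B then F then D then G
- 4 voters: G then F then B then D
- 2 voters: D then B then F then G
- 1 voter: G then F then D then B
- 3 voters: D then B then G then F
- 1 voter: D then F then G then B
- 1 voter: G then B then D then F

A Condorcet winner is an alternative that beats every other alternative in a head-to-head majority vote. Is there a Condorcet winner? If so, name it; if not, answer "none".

Check each pair by majority over 19 ballots:
B vs D: D, 10–9.
B vs F: B wins 10–9.
B–G: B 12–7.
D vs F: F wins 12–7.
D–G: D 13–6.
F vs G: F wins 10–9.
No alternative is unbeaten: B loses to D; D loses to F; F loses to B; G loses to B. In particular B → F → D → B is a majority cycle — no Condorcet winner exists.

none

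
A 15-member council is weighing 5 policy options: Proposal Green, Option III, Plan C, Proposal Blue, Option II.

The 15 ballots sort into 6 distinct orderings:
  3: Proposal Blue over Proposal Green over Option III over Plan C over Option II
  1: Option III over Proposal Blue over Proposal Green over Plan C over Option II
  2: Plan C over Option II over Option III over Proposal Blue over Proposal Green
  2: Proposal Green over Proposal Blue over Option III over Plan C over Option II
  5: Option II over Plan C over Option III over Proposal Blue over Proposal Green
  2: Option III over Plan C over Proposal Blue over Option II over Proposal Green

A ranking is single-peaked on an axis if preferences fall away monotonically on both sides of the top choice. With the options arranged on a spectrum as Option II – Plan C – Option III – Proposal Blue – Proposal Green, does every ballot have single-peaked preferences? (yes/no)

yes

Axis positions: Option II=1, Plan C=2, Option III=3, Proposal Blue=4, Proposal Green=5.
Bloc 1 (peak Proposal Blue at position 4): ranking walks positions 4-5-3-2-1, expanding outward from the peak — single-peaked.
Bloc 2 (peak Option III at position 3): ranking walks positions 3-4-5-2-1, expanding outward from the peak — single-peaked.
Bloc 3 (peak Plan C at position 2): ranking walks positions 2-1-3-4-5, expanding outward from the peak — single-peaked.
Bloc 4 (peak Proposal Green at position 5): ranking walks positions 5-4-3-2-1, expanding outward from the peak — single-peaked.
Bloc 5 (peak Option II at position 1): ranking walks positions 1-2-3-4-5, expanding outward from the peak — single-peaked.
Bloc 6 (peak Option III at position 3): ranking walks positions 3-2-4-1-5, expanding outward from the peak — single-peaked.
Every ranking is single-peaked on this axis.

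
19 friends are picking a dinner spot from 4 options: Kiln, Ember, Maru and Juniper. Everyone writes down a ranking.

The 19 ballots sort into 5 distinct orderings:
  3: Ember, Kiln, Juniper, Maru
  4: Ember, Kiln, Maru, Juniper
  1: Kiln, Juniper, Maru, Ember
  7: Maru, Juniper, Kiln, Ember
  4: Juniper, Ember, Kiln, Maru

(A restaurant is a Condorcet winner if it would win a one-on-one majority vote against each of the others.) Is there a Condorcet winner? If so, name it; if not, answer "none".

Check each pair by majority over 19 ballots:
Kiln vs Ember: 8 to 11, Ember.
Kiln vs Maru: Kiln, 12–7.
Kiln vs Juniper: Juniper wins 11–8.
Ember vs Maru: 11 to 8, Ember.
Ember vs Juniper: 7 to 12, Juniper.
Maru vs Juniper: Maru wins 11–8.
No restaurant is unbeaten: Kiln loses to Ember; Ember loses to Juniper; Maru loses to Kiln; Juniper loses to Maru. In particular Kiln beats Maru beats Juniper beats Kiln is a majority cycle — no Condorcet winner exists.

none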